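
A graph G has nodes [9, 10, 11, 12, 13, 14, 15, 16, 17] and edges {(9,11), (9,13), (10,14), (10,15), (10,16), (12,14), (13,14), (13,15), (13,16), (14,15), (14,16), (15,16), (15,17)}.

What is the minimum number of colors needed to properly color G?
Clique number ω(G) = 4 (lower bound: χ ≥ ω).
The clique on [10, 14, 15, 16] has size 4, forcing χ ≥ 4, and the coloring below uses 4 colors, so χ(G) = 4.
A valid 4-coloring: color 1: [9, 12, 15]; color 2: [11, 14, 17]; color 3: [16]; color 4: [10, 13].

χ(G) = 4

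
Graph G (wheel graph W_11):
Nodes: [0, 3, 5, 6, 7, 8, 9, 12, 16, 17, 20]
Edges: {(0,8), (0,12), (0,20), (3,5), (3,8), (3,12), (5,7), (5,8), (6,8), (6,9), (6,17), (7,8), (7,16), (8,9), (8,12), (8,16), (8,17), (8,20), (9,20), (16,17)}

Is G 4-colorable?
A valid 4-coloring: color 1: [8]; color 2: [0, 3, 7, 9, 17]; color 3: [5, 6, 12, 16, 20].
(χ(G) = 3 ≤ 4.)

Yes, G is 4-colorable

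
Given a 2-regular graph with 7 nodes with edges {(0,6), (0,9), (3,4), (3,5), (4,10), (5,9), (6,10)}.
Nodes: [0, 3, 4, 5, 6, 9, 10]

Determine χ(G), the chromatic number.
χ(G) = 3

Clique number ω(G) = 2 (lower bound: χ ≥ ω).
Odd cycle [5, 3, 4, 10, 6, 0, 9] needs 3 colors (χ ≥ 3).
The coloring below uses 3 colors, so χ(G) = 3.
A valid 3-coloring: color 1: [0, 3, 10]; color 2: [4, 5, 6]; color 3: [9].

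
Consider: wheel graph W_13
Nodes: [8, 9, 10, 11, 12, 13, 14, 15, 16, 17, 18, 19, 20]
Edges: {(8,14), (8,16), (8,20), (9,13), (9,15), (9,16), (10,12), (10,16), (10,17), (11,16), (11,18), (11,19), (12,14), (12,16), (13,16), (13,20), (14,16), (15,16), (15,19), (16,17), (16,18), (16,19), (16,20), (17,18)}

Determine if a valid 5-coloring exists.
Yes, G is 5-colorable

A valid 5-coloring: color 1: [16]; color 2: [9, 10, 14, 18, 19, 20]; color 3: [8, 11, 12, 13, 15, 17].
(χ(G) = 3 ≤ 5.)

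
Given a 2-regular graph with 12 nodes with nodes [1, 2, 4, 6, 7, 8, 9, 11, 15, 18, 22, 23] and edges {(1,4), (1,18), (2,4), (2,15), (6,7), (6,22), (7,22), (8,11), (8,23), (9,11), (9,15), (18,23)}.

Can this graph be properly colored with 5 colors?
A valid 5-coloring: color 1: [4, 6, 8, 15, 18]; color 2: [1, 2, 9, 22, 23]; color 3: [7, 11].
(χ(G) = 3 ≤ 5.)

Yes, G is 5-colorable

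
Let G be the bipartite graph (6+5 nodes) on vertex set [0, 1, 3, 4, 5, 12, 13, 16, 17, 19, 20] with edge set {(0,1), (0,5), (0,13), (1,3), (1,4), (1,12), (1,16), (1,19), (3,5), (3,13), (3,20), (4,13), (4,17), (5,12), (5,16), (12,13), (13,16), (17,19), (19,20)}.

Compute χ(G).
χ(G) = 2

Clique number ω(G) = 2 (lower bound: χ ≥ ω).
The graph is bipartite (no odd cycle), so 2 colors suffice: χ(G) = 2.
A valid 2-coloring: color 1: [1, 5, 13, 17, 20]; color 2: [0, 3, 4, 12, 16, 19].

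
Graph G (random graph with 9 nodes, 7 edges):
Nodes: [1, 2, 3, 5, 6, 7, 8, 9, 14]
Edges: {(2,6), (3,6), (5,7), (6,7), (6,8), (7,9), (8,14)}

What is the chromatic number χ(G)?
χ(G) = 2

Clique number ω(G) = 2 (lower bound: χ ≥ ω).
The graph is bipartite (no odd cycle), so 2 colors suffice: χ(G) = 2.
A valid 2-coloring: color 1: [1, 5, 6, 9, 14]; color 2: [2, 3, 7, 8].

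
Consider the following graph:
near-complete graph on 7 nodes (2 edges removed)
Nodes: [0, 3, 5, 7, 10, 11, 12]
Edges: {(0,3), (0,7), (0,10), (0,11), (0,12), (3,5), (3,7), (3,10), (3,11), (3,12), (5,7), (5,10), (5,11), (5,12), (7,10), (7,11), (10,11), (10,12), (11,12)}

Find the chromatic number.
χ(G) = 5

Clique number ω(G) = 5 (lower bound: χ ≥ ω).
The clique on [0, 3, 10, 11, 12] has size 5, forcing χ ≥ 5, and the coloring below uses 5 colors, so χ(G) = 5.
A valid 5-coloring: color 1: [3]; color 2: [11]; color 3: [10]; color 4: [7, 12]; color 5: [0, 5].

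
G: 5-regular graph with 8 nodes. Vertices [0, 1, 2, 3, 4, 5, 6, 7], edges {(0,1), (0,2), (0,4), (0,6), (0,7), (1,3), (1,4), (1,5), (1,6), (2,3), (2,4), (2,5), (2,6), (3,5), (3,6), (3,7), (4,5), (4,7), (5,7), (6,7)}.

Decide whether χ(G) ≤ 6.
A valid 6-coloring: color 1: [1, 2, 7]; color 2: [0, 5]; color 3: [3, 4]; color 4: [6].
(χ(G) = 4 ≤ 6.)

Yes, G is 6-colorable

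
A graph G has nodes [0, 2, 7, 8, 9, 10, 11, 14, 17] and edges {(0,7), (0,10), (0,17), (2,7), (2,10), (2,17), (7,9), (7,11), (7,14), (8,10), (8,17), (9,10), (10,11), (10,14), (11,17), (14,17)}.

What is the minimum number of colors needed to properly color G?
χ(G) = 2

Clique number ω(G) = 2 (lower bound: χ ≥ ω).
The graph is bipartite (no odd cycle), so 2 colors suffice: χ(G) = 2.
A valid 2-coloring: color 1: [7, 10, 17]; color 2: [0, 2, 8, 9, 11, 14].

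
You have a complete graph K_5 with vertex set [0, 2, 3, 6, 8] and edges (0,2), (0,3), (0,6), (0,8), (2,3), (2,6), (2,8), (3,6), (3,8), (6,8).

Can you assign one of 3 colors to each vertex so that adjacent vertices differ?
No, G is not 3-colorable

The clique on vertices [0, 2, 3, 6, 8] has size 5 > 3, so it alone needs 5 colors.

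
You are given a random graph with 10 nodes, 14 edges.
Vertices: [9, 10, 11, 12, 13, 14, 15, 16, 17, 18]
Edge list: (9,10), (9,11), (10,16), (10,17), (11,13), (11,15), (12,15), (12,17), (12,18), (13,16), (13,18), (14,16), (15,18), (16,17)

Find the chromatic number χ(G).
χ(G) = 3

Clique number ω(G) = 3 (lower bound: χ ≥ ω).
The clique on [12, 15, 18] has size 3, forcing χ ≥ 3, and the coloring below uses 3 colors, so χ(G) = 3.
A valid 3-coloring: color 1: [9, 12, 16]; color 2: [13, 14, 15, 17]; color 3: [10, 11, 18].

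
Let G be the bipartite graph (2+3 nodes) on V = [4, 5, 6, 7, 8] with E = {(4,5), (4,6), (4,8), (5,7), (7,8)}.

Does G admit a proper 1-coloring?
No, G is not 1-colorable

Edge (4,8) forces its endpoints to differ, so 1 color is not enough.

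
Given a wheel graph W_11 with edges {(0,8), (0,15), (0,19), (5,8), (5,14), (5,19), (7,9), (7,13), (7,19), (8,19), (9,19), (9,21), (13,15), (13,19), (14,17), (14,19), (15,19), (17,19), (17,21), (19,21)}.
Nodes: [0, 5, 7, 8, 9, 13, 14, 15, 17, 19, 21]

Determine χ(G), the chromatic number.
Clique number ω(G) = 3 (lower bound: χ ≥ ω).
The clique on [0, 8, 19] has size 3, forcing χ ≥ 3, and the coloring below uses 3 colors, so χ(G) = 3.
A valid 3-coloring: color 1: [19]; color 2: [0, 5, 9, 13, 17]; color 3: [7, 8, 14, 15, 21].

χ(G) = 3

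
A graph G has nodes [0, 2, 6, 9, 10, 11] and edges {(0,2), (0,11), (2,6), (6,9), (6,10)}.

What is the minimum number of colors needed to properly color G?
χ(G) = 2

Clique number ω(G) = 2 (lower bound: χ ≥ ω).
The graph is bipartite (no odd cycle), so 2 colors suffice: χ(G) = 2.
A valid 2-coloring: color 1: [0, 6]; color 2: [2, 9, 10, 11].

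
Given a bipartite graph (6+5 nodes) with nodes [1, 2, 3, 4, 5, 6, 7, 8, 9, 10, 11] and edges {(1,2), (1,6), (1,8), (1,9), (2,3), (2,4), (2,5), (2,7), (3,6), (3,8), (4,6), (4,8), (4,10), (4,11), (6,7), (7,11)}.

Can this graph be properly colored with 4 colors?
A valid 4-coloring: color 1: [2, 6, 8, 9, 10, 11]; color 2: [1, 3, 4, 5, 7].
(χ(G) = 2 ≤ 4.)

Yes, G is 4-colorable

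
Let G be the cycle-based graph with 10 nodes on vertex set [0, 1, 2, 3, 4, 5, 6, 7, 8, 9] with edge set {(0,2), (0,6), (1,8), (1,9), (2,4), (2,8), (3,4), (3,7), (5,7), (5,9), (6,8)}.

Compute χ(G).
χ(G) = 2

Clique number ω(G) = 2 (lower bound: χ ≥ ω).
The graph is bipartite (no odd cycle), so 2 colors suffice: χ(G) = 2.
A valid 2-coloring: color 1: [0, 4, 7, 8, 9]; color 2: [1, 2, 3, 5, 6].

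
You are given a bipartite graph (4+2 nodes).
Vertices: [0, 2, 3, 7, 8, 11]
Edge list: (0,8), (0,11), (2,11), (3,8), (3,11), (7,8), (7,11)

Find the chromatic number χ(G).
χ(G) = 2

Clique number ω(G) = 2 (lower bound: χ ≥ ω).
The graph is bipartite (no odd cycle), so 2 colors suffice: χ(G) = 2.
A valid 2-coloring: color 1: [8, 11]; color 2: [0, 2, 3, 7].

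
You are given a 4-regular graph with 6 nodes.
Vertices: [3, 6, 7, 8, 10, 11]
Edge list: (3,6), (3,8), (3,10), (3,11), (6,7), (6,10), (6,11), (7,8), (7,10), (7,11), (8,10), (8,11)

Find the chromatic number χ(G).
χ(G) = 3

Clique number ω(G) = 3 (lower bound: χ ≥ ω).
The clique on [3, 8, 10] has size 3, forcing χ ≥ 3, and the coloring below uses 3 colors, so χ(G) = 3.
A valid 3-coloring: color 1: [3, 7]; color 2: [10, 11]; color 3: [6, 8].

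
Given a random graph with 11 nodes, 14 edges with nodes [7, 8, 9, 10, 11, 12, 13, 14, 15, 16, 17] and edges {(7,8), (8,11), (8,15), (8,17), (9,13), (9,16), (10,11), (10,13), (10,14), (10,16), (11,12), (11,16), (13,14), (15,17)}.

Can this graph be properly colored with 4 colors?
A valid 4-coloring: color 1: [8, 9, 10, 12]; color 2: [7, 11, 13, 17]; color 3: [14, 15, 16].
(χ(G) = 3 ≤ 4.)

Yes, G is 4-colorable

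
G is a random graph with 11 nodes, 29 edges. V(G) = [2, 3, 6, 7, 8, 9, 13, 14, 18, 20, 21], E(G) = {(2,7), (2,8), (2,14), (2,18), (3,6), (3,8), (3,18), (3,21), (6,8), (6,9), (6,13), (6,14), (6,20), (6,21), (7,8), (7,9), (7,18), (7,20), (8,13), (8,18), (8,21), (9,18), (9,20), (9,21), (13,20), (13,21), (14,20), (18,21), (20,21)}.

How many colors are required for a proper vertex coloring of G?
Clique number ω(G) = 4 (lower bound: χ ≥ ω).
The clique on [2, 7, 8, 18] has size 4, forcing χ ≥ 4, and the coloring below uses 4 colors, so χ(G) = 4.
A valid 4-coloring: color 1: [6, 18]; color 2: [8, 20]; color 3: [7, 14, 21]; color 4: [2, 3, 9, 13].

χ(G) = 4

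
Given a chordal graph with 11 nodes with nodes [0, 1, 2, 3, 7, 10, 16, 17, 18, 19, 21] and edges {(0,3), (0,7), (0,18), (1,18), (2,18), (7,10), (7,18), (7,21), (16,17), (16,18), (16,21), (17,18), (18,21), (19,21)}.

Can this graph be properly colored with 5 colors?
A valid 5-coloring: color 1: [3, 10, 18, 19]; color 2: [0, 1, 2, 17, 21]; color 3: [7, 16].
(χ(G) = 3 ≤ 5.)

Yes, G is 5-colorable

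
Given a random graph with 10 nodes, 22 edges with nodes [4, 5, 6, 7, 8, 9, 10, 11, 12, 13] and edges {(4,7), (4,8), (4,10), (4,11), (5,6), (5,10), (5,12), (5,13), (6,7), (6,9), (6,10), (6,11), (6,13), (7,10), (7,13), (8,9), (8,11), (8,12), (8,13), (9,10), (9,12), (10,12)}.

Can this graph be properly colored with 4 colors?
A valid 4-coloring: color 1: [4, 6, 12]; color 2: [8, 10]; color 3: [5, 7, 9, 11]; color 4: [13].
(χ(G) = 4 ≤ 4.)

Yes, G is 4-colorable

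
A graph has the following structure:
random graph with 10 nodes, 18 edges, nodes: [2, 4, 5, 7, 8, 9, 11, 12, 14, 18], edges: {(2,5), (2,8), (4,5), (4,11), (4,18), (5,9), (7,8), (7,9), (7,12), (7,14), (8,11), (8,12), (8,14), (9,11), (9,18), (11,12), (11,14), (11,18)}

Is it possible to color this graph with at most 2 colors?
The clique on vertices [8, 11, 12] has size 3 > 2, so it alone needs 3 colors.

No, G is not 2-colorable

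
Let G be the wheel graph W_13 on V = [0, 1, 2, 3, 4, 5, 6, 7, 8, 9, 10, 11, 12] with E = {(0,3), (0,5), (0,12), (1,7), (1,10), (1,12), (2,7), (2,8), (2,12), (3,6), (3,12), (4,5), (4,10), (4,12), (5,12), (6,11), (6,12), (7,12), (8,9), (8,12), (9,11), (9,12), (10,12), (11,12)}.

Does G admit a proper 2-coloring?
The clique on vertices [0, 3, 12] has size 3 > 2, so it alone needs 3 colors.

No, G is not 2-colorable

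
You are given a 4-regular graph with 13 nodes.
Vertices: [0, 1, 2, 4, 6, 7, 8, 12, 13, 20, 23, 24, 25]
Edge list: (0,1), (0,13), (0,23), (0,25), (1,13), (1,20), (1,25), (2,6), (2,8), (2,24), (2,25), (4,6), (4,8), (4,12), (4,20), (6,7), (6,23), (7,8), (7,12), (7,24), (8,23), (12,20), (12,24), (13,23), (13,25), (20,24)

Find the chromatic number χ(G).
χ(G) = 4

Clique number ω(G) = 4 (lower bound: χ ≥ ω).
The clique on [0, 1, 13, 25] has size 4, forcing χ ≥ 4, and the coloring below uses 4 colors, so χ(G) = 4.
A valid 4-coloring: color 1: [1, 4, 23, 24]; color 2: [6, 8, 12, 25]; color 3: [2, 7, 13, 20]; color 4: [0].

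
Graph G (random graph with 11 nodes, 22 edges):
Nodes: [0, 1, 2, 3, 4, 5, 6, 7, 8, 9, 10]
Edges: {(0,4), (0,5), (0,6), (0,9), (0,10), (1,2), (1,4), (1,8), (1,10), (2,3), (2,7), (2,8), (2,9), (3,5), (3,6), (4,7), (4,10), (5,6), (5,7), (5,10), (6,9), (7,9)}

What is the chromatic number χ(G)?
Clique number ω(G) = 3 (lower bound: χ ≥ ω).
The clique on [0, 6, 9] has size 3, forcing χ ≥ 3, and the coloring below uses 3 colors, so χ(G) = 3.
A valid 3-coloring: color 1: [4, 5, 8, 9]; color 2: [0, 1, 3, 7]; color 3: [2, 6, 10].

χ(G) = 3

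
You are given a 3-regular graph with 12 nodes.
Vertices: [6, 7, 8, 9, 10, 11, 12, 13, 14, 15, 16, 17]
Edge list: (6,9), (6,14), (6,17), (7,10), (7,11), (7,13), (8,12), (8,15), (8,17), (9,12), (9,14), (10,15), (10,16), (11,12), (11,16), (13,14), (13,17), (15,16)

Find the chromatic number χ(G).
χ(G) = 3

Clique number ω(G) = 3 (lower bound: χ ≥ ω).
The clique on [6, 9, 14] has size 3, forcing χ ≥ 3, and the coloring below uses 3 colors, so χ(G) = 3.
A valid 3-coloring: color 1: [6, 8, 10, 11, 13]; color 2: [7, 9, 16, 17]; color 3: [12, 14, 15].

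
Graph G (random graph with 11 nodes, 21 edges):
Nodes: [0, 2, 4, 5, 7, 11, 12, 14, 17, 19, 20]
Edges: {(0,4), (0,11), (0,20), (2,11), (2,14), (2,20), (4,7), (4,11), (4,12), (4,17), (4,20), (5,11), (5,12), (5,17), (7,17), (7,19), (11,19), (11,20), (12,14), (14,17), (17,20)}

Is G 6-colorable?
A valid 6-coloring: color 1: [11, 12, 17]; color 2: [2, 4, 5, 19]; color 3: [7, 14, 20]; color 4: [0].
(χ(G) = 4 ≤ 6.)

Yes, G is 6-colorable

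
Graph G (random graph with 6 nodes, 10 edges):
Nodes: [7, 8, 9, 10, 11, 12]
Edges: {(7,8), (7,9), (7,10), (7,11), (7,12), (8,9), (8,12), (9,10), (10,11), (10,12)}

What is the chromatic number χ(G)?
χ(G) = 3

Clique number ω(G) = 3 (lower bound: χ ≥ ω).
The clique on [7, 8, 9] has size 3, forcing χ ≥ 3, and the coloring below uses 3 colors, so χ(G) = 3.
A valid 3-coloring: color 1: [7]; color 2: [8, 10]; color 3: [9, 11, 12].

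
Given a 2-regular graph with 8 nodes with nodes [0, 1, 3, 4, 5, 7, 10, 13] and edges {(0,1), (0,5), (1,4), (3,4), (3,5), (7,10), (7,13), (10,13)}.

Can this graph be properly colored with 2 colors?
The clique on vertices [7, 10, 13] has size 3 > 2, so it alone needs 3 colors.

No, G is not 2-colorable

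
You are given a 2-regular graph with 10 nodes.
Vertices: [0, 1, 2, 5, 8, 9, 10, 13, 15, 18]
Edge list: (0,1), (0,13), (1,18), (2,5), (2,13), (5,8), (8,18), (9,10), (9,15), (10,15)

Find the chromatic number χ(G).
Clique number ω(G) = 3 (lower bound: χ ≥ ω).
The clique on [9, 10, 15] has size 3, forcing χ ≥ 3, and the coloring below uses 3 colors, so χ(G) = 3.
A valid 3-coloring: color 1: [0, 2, 8, 10]; color 2: [5, 13, 15, 18]; color 3: [1, 9].

χ(G) = 3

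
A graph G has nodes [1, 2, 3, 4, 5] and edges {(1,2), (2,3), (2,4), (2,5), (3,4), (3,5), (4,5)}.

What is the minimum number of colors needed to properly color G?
Clique number ω(G) = 4 (lower bound: χ ≥ ω).
The clique on [2, 3, 4, 5] has size 4, forcing χ ≥ 4, and the coloring below uses 4 colors, so χ(G) = 4.
A valid 4-coloring: color 1: [2]; color 2: [1, 4]; color 3: [3]; color 4: [5].

χ(G) = 4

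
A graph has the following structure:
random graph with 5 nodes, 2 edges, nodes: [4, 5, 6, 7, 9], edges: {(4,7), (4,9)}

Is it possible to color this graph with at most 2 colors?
A valid 2-coloring: color 1: [4, 5, 6]; color 2: [7, 9].
(χ(G) = 2 ≤ 2.)

Yes, G is 2-colorable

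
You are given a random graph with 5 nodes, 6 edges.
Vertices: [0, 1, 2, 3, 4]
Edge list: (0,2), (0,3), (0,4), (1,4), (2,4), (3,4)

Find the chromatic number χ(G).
χ(G) = 3

Clique number ω(G) = 3 (lower bound: χ ≥ ω).
The clique on [0, 2, 4] has size 3, forcing χ ≥ 3, and the coloring below uses 3 colors, so χ(G) = 3.
A valid 3-coloring: color 1: [4]; color 2: [0, 1]; color 3: [2, 3].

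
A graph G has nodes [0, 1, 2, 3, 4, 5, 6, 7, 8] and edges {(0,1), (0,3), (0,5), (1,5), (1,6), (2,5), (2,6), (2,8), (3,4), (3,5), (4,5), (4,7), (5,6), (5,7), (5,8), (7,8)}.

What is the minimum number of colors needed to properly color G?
χ(G) = 3

Clique number ω(G) = 3 (lower bound: χ ≥ ω).
The clique on [0, 1, 5] has size 3, forcing χ ≥ 3, and the coloring below uses 3 colors, so χ(G) = 3.
A valid 3-coloring: color 1: [5]; color 2: [1, 2, 3, 7]; color 3: [0, 4, 6, 8].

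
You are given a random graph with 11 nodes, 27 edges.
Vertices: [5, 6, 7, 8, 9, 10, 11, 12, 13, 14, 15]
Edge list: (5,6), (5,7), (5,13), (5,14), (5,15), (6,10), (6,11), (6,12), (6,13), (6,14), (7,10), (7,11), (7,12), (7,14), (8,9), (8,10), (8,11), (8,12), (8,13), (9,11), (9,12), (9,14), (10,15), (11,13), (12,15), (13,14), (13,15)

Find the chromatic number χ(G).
χ(G) = 4

Clique number ω(G) = 4 (lower bound: χ ≥ ω).
The clique on [5, 6, 13, 14] has size 4, forcing χ ≥ 4, and the coloring below uses 4 colors, so χ(G) = 4.
A valid 4-coloring: color 1: [6, 7, 8, 15]; color 2: [9, 10, 13]; color 3: [5, 11, 12]; color 4: [14].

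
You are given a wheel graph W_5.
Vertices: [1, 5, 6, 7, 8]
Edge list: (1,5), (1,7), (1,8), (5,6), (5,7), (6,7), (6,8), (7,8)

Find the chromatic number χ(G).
χ(G) = 3

Clique number ω(G) = 3 (lower bound: χ ≥ ω).
The clique on [1, 7, 8] has size 3, forcing χ ≥ 3, and the coloring below uses 3 colors, so χ(G) = 3.
A valid 3-coloring: color 1: [7]; color 2: [1, 6]; color 3: [5, 8].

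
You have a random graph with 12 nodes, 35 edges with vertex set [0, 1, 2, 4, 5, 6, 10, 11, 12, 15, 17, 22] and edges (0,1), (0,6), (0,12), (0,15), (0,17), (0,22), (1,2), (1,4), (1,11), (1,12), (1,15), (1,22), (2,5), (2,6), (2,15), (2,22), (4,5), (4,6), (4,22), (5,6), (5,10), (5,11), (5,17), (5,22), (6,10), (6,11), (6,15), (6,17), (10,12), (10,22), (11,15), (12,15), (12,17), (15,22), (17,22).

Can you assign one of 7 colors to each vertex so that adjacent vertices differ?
A valid 7-coloring: color 1: [6, 12, 22]; color 2: [1, 5]; color 3: [0, 2, 4, 10, 11]; color 4: [15, 17].
(χ(G) = 4 ≤ 7.)

Yes, G is 7-colorable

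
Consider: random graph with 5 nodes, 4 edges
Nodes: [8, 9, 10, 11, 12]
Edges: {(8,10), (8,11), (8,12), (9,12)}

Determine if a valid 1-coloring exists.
Edge (8,10) forces its endpoints to differ, so 1 color is not enough.

No, G is not 1-colorable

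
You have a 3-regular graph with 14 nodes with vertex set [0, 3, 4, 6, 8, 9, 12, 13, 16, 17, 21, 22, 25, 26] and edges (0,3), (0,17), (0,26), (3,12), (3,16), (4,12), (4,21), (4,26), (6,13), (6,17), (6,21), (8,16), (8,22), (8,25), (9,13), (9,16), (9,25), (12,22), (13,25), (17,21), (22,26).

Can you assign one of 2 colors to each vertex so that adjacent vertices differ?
The clique on vertices [6, 17, 21] has size 3 > 2, so it alone needs 3 colors.

No, G is not 2-colorable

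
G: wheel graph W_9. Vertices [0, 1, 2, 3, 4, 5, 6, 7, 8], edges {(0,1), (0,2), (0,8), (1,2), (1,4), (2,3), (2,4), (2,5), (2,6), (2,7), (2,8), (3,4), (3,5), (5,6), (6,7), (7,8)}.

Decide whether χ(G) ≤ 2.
The clique on vertices [0, 2, 8] has size 3 > 2, so it alone needs 3 colors.

No, G is not 2-colorable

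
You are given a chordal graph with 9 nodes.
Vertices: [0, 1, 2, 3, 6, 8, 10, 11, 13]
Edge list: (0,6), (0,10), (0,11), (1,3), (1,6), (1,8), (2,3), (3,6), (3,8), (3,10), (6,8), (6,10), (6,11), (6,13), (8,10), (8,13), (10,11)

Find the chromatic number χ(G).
Clique number ω(G) = 4 (lower bound: χ ≥ ω).
The clique on [0, 6, 10, 11] has size 4, forcing χ ≥ 4, and the coloring below uses 4 colors, so χ(G) = 4.
A valid 4-coloring: color 1: [2, 6]; color 2: [8, 11]; color 3: [1, 10, 13]; color 4: [0, 3].

χ(G) = 4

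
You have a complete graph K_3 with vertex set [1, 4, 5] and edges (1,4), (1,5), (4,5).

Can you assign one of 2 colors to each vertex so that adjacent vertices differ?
No, G is not 2-colorable

The clique on vertices [1, 4, 5] has size 3 > 2, so it alone needs 3 colors.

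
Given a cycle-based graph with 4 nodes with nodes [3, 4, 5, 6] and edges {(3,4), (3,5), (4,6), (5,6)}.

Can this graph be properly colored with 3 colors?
A valid 3-coloring: color 1: [4, 5]; color 2: [3, 6].
(χ(G) = 2 ≤ 3.)

Yes, G is 3-colorable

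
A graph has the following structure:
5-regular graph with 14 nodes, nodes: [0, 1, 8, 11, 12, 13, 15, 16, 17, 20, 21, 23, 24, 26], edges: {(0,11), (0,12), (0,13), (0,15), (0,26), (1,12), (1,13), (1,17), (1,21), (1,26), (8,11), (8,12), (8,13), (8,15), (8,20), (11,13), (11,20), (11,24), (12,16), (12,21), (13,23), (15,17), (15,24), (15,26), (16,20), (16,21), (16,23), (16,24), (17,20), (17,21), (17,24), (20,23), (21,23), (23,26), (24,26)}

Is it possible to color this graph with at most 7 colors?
Yes, G is 7-colorable

A valid 7-coloring: color 1: [0, 1, 8, 16]; color 2: [11, 12, 17, 26]; color 3: [13, 20, 21, 24]; color 4: [15, 23].
(χ(G) = 4 ≤ 7.)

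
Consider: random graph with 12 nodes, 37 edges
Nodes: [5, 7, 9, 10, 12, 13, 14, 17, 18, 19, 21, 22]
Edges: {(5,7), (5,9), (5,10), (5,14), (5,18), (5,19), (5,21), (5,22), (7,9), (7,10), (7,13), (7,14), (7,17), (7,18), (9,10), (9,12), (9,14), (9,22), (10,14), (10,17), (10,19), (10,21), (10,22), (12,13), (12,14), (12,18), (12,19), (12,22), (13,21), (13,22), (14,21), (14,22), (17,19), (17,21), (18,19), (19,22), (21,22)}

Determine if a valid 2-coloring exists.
No, G is not 2-colorable

The clique on vertices [5, 9, 10, 14, 22] has size 5 > 2, so it alone needs 5 colors.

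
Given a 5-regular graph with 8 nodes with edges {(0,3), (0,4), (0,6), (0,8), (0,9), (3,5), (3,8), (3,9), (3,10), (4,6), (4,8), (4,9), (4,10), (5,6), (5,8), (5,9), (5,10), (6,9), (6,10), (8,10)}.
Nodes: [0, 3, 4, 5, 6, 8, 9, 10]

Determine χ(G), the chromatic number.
χ(G) = 4

Clique number ω(G) = 4 (lower bound: χ ≥ ω).
The clique on [0, 4, 6, 9] has size 4, forcing χ ≥ 4, and the coloring below uses 4 colors, so χ(G) = 4.
A valid 4-coloring: color 1: [8, 9]; color 2: [3, 6]; color 3: [4, 5]; color 4: [0, 10].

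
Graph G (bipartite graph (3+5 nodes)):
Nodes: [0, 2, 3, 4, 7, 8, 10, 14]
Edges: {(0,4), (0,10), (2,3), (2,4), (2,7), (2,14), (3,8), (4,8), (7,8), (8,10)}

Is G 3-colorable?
A valid 3-coloring: color 1: [0, 2, 8]; color 2: [3, 4, 7, 10, 14].
(χ(G) = 2 ≤ 3.)

Yes, G is 3-colorable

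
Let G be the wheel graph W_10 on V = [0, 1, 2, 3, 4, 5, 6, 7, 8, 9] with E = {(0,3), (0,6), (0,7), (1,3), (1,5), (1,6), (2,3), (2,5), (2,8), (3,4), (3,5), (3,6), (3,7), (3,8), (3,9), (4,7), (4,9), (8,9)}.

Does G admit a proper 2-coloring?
The clique on vertices [0, 3, 6] has size 3 > 2, so it alone needs 3 colors.

No, G is not 2-colorable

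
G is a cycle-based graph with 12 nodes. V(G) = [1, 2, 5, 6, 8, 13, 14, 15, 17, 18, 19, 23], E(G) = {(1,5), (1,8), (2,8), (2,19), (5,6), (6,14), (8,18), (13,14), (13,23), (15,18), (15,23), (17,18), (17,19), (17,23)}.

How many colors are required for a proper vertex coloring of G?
Clique number ω(G) = 2 (lower bound: χ ≥ ω).
Odd cycle [8, 18, 15, 23, 13, 14, 6, 5, 1] needs 3 colors (χ ≥ 3).
The coloring below uses 3 colors, so χ(G) = 3.
A valid 3-coloring: color 1: [5, 8, 13, 15, 17]; color 2: [1, 2, 14, 18, 23]; color 3: [6, 19].

χ(G) = 3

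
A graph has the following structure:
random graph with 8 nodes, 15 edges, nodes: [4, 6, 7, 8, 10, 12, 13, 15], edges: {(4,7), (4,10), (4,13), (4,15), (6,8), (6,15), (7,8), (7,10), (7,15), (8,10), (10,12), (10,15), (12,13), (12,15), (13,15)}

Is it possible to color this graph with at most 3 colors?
No, G is not 3-colorable

The clique on vertices [4, 7, 10, 15] has size 4 > 3, so it alone needs 4 colors.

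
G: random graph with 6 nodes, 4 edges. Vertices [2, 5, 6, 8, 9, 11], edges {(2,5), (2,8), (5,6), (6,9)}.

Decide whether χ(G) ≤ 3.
Yes, G is 3-colorable

A valid 3-coloring: color 1: [5, 8, 9, 11]; color 2: [2, 6].
(χ(G) = 2 ≤ 3.)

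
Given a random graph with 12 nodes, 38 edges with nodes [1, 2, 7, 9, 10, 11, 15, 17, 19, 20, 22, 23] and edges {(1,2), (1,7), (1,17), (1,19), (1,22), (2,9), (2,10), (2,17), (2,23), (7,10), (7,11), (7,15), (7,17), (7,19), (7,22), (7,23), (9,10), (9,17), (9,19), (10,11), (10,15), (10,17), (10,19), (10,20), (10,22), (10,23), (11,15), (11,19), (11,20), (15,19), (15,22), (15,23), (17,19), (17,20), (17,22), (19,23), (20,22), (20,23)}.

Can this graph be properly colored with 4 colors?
The clique on vertices [7, 10, 11, 15, 19] has size 5 > 4, so it alone needs 5 colors.

No, G is not 4-colorable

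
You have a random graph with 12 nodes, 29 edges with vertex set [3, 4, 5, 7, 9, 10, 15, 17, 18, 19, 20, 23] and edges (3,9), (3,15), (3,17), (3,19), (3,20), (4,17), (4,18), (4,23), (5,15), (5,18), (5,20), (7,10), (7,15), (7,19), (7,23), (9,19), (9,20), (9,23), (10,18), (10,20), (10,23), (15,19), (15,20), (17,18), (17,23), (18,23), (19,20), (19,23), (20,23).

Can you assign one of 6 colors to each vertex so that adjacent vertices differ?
Yes, G is 6-colorable

A valid 6-coloring: color 1: [3, 5, 23]; color 2: [7, 18, 20]; color 3: [10, 17, 19]; color 4: [4, 9, 15].
(χ(G) = 4 ≤ 6.)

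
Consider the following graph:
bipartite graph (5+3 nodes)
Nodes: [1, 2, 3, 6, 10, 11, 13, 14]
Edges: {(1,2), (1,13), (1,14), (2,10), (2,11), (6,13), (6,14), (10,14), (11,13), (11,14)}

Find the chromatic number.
χ(G) = 2

Clique number ω(G) = 2 (lower bound: χ ≥ ω).
The graph is bipartite (no odd cycle), so 2 colors suffice: χ(G) = 2.
A valid 2-coloring: color 1: [2, 3, 13, 14]; color 2: [1, 6, 10, 11].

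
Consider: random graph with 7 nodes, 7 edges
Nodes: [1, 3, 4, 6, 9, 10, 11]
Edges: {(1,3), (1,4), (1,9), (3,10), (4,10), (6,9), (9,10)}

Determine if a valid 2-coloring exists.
A valid 2-coloring: color 1: [3, 4, 9, 11]; color 2: [1, 6, 10].
(χ(G) = 2 ≤ 2.)

Yes, G is 2-colorable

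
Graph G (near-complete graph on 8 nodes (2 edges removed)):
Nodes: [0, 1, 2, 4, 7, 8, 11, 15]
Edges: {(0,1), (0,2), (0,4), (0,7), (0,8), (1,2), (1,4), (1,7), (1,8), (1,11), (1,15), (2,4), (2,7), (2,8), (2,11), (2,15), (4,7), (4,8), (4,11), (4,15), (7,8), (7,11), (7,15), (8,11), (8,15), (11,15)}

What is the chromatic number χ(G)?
Clique number ω(G) = 7 (lower bound: χ ≥ ω).
The clique on [1, 2, 4, 7, 8, 11, 15] has size 7, forcing χ ≥ 7, and the coloring below uses 7 colors, so χ(G) = 7.
A valid 7-coloring: color 1: [7]; color 2: [1]; color 3: [8]; color 4: [2]; color 5: [4]; color 6: [0, 15]; color 7: [11].

χ(G) = 7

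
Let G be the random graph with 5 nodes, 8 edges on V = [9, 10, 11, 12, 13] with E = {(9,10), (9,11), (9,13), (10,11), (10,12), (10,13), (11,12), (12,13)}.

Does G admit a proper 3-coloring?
A valid 3-coloring: color 1: [10]; color 2: [11, 13]; color 3: [9, 12].
(χ(G) = 3 ≤ 3.)

Yes, G is 3-colorable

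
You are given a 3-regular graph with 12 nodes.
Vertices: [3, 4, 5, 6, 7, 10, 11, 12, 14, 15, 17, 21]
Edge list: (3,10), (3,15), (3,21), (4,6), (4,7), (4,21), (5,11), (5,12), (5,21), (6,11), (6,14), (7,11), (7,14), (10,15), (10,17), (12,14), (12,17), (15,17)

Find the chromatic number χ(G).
χ(G) = 3

Clique number ω(G) = 3 (lower bound: χ ≥ ω).
The clique on [3, 10, 15] has size 3, forcing χ ≥ 3, and the coloring below uses 3 colors, so χ(G) = 3.
A valid 3-coloring: color 1: [3, 5, 6, 7, 17]; color 2: [11, 12, 15, 21]; color 3: [4, 10, 14].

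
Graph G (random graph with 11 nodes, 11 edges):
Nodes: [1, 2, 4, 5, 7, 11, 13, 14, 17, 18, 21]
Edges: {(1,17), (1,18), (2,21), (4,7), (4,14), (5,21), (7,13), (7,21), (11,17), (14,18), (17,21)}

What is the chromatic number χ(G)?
χ(G) = 3

Clique number ω(G) = 2 (lower bound: χ ≥ ω).
Odd cycle [14, 4, 7, 21, 17, 1, 18] needs 3 colors (χ ≥ 3).
The coloring below uses 3 colors, so χ(G) = 3.
A valid 3-coloring: color 1: [1, 4, 11, 13, 21]; color 2: [2, 5, 7, 17, 18]; color 3: [14].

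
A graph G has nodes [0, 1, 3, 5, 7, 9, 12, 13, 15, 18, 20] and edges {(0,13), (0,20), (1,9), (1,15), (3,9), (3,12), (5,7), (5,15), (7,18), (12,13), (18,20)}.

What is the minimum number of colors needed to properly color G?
χ(G) = 3

Clique number ω(G) = 2 (lower bound: χ ≥ ω).
Odd cycle [9, 1, 15, 5, 7, 18, 20, 0, 13, 12, 3] needs 3 colors (χ ≥ 3).
The coloring below uses 3 colors, so χ(G) = 3.
A valid 3-coloring: color 1: [0, 1, 5, 12, 18]; color 2: [7, 9, 13, 15, 20]; color 3: [3].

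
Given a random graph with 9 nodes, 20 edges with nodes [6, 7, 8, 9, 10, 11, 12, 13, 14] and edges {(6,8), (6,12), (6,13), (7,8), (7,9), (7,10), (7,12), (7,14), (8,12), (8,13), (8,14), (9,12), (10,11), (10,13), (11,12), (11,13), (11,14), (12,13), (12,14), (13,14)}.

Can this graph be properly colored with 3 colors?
No, G is not 3-colorable

The clique on vertices [8, 12, 13, 14] has size 4 > 3, so it alone needs 4 colors.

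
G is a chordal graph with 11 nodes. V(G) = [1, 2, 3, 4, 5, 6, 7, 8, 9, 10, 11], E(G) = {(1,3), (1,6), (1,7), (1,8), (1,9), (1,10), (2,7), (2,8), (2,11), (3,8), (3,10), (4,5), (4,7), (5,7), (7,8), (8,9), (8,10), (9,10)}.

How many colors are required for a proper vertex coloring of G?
Clique number ω(G) = 4 (lower bound: χ ≥ ω).
The clique on [1, 8, 9, 10] has size 4, forcing χ ≥ 4, and the coloring below uses 4 colors, so χ(G) = 4.
A valid 4-coloring: color 1: [4, 6, 8, 11]; color 2: [1, 2, 5]; color 3: [7, 10]; color 4: [3, 9].

χ(G) = 4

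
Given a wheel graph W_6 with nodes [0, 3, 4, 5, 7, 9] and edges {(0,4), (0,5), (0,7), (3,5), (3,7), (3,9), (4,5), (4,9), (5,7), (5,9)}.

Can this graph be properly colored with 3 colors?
No, G is not 3-colorable

Odd cycle [0, 7, 3, 9, 4] needs 3 colors (χ ≥ 3).
Vertex 5 is adjacent to every vertex of [0, 3, 4, 7, 9], which already need 3 colors among themselves, so 5 needs a new color (χ ≥ 4).
Hence χ(G) ≥ 4 > 3, so no proper 3-coloring exists.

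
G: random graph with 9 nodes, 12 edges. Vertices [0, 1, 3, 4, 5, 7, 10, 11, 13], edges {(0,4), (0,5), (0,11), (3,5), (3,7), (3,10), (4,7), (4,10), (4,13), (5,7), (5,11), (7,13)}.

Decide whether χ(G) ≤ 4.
Yes, G is 4-colorable

A valid 4-coloring: color 1: [1, 4, 5]; color 2: [0, 7, 10]; color 3: [3, 11, 13].
(χ(G) = 3 ≤ 4.)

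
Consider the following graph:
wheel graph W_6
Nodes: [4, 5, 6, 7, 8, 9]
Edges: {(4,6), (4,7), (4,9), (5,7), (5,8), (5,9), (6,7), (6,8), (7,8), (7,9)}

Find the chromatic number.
Clique number ω(G) = 3 (lower bound: χ ≥ ω).
Odd cycle [5, 8, 6, 4, 9] needs 3 colors (χ ≥ 3).
Vertex 7 is adjacent to every vertex of [4, 5, 6, 8, 9], which already need 3 colors among themselves, so 7 needs a new color (χ ≥ 4).
The coloring below uses 4 colors, so χ(G) = 4.
A valid 4-coloring: color 1: [7]; color 2: [4, 5]; color 3: [8, 9]; color 4: [6].

χ(G) = 4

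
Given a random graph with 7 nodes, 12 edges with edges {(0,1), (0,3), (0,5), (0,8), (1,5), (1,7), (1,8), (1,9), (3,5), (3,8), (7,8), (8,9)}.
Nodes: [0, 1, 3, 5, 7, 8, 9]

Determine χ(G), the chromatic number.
χ(G) = 3

Clique number ω(G) = 3 (lower bound: χ ≥ ω).
The clique on [0, 1, 8] has size 3, forcing χ ≥ 3, and the coloring below uses 3 colors, so χ(G) = 3.
A valid 3-coloring: color 1: [1, 3]; color 2: [5, 8]; color 3: [0, 7, 9].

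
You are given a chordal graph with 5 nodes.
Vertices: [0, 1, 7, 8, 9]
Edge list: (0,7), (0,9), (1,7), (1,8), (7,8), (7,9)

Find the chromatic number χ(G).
χ(G) = 3

Clique number ω(G) = 3 (lower bound: χ ≥ ω).
The clique on [0, 7, 9] has size 3, forcing χ ≥ 3, and the coloring below uses 3 colors, so χ(G) = 3.
A valid 3-coloring: color 1: [7]; color 2: [1, 9]; color 3: [0, 8].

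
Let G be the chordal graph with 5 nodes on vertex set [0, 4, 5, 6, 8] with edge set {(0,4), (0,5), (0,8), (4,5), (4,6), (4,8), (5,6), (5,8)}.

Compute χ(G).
Clique number ω(G) = 4 (lower bound: χ ≥ ω).
The clique on [0, 4, 5, 8] has size 4, forcing χ ≥ 4, and the coloring below uses 4 colors, so χ(G) = 4.
A valid 4-coloring: color 1: [5]; color 2: [4]; color 3: [6, 8]; color 4: [0].

χ(G) = 4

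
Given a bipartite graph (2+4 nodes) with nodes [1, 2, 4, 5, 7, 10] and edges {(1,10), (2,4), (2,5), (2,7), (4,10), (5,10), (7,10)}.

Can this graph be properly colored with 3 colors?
Yes, G is 3-colorable

A valid 3-coloring: color 1: [2, 10]; color 2: [1, 4, 5, 7].
(χ(G) = 2 ≤ 3.)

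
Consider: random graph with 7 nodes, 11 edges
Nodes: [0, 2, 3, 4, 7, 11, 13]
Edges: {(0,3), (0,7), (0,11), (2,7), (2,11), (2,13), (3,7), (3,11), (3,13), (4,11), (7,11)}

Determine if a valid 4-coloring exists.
Yes, G is 4-colorable

A valid 4-coloring: color 1: [11, 13]; color 2: [2, 3, 4]; color 3: [7]; color 4: [0].
(χ(G) = 4 ≤ 4.)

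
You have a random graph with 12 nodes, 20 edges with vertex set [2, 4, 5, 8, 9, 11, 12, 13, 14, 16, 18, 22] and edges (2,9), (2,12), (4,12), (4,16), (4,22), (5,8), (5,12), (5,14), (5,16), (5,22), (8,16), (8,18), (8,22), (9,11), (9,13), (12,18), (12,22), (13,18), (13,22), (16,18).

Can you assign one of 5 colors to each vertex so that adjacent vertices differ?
Yes, G is 5-colorable

A valid 5-coloring: color 1: [9, 14, 16, 22]; color 2: [2, 4, 5, 11, 18]; color 3: [8, 12, 13].
(χ(G) = 3 ≤ 5.)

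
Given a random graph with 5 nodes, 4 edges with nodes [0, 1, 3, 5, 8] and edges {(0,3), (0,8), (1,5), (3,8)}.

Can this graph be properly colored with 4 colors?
A valid 4-coloring: color 1: [0, 5]; color 2: [1, 8]; color 3: [3].
(χ(G) = 3 ≤ 4.)

Yes, G is 4-colorable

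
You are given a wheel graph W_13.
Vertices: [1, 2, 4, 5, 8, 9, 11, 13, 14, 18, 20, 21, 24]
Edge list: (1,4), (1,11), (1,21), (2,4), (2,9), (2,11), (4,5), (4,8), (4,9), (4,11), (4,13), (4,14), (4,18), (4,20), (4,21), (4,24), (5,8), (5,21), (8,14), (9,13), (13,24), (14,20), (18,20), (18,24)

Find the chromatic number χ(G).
Clique number ω(G) = 3 (lower bound: χ ≥ ω).
The clique on [1, 4, 11] has size 3, forcing χ ≥ 3, and the coloring below uses 3 colors, so χ(G) = 3.
A valid 3-coloring: color 1: [4]; color 2: [8, 9, 11, 20, 21, 24]; color 3: [1, 2, 5, 13, 14, 18].

χ(G) = 3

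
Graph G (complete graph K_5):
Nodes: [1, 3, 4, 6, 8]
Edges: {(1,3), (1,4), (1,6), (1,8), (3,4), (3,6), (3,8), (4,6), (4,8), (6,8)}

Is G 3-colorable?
No, G is not 3-colorable

The clique on vertices [1, 3, 4, 6, 8] has size 5 > 3, so it alone needs 5 colors.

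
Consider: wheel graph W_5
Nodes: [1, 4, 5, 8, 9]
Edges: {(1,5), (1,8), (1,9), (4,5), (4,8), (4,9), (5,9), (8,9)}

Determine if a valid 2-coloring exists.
No, G is not 2-colorable

The clique on vertices [1, 8, 9] has size 3 > 2, so it alone needs 3 colors.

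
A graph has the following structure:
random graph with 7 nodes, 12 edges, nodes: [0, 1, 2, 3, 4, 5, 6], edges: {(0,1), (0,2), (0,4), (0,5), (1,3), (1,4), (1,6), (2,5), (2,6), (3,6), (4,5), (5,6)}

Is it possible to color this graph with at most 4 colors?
Yes, G is 4-colorable

A valid 4-coloring: color 1: [1, 5]; color 2: [0, 6]; color 3: [2, 3, 4].
(χ(G) = 3 ≤ 4.)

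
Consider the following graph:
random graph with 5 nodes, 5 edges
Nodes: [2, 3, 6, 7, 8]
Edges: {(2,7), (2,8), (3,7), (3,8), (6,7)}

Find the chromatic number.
χ(G) = 2

Clique number ω(G) = 2 (lower bound: χ ≥ ω).
The graph is bipartite (no odd cycle), so 2 colors suffice: χ(G) = 2.
A valid 2-coloring: color 1: [7, 8]; color 2: [2, 3, 6].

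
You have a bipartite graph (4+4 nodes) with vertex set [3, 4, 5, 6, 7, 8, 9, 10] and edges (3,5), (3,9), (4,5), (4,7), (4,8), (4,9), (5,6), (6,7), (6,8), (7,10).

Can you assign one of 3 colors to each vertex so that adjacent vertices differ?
A valid 3-coloring: color 1: [3, 4, 6, 10]; color 2: [5, 7, 8, 9].
(χ(G) = 2 ≤ 3.)

Yes, G is 3-colorable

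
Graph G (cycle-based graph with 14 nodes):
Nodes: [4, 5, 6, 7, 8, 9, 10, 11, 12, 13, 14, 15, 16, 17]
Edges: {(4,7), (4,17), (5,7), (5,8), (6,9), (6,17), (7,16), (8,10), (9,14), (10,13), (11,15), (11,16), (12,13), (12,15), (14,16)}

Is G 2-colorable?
Odd cycle [15, 12, 13, 10, 8, 5, 7, 16, 11] needs 3 colors (χ ≥ 3).
Hence χ(G) ≥ 3 > 2, so no proper 2-coloring exists.

No, G is not 2-colorable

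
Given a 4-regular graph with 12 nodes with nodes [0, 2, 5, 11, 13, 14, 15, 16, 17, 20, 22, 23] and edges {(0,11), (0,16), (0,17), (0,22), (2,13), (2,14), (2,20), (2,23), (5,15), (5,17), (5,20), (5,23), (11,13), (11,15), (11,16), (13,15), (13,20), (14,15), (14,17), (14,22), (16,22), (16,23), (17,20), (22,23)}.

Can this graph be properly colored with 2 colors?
No, G is not 2-colorable

The clique on vertices [0, 11, 16] has size 3 > 2, so it alone needs 3 colors.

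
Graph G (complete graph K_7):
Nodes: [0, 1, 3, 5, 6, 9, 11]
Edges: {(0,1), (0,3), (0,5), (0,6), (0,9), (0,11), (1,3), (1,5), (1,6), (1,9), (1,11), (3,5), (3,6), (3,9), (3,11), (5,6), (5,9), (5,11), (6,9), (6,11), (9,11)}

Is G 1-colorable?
No, G is not 1-colorable

The clique on vertices [0, 1, 3, 5, 6, 9, 11] has size 7 > 1, so it alone needs 7 colors.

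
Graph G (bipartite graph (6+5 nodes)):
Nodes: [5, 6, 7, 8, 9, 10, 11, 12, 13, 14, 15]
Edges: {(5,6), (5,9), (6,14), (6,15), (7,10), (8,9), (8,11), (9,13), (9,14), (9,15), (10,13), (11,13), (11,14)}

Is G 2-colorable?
Yes, G is 2-colorable

A valid 2-coloring: color 1: [6, 9, 10, 11, 12]; color 2: [5, 7, 8, 13, 14, 15].
(χ(G) = 2 ≤ 2.)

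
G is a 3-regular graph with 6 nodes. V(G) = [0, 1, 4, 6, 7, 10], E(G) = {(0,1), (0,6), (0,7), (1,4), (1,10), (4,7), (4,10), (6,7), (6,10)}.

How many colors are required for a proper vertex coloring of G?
χ(G) = 3

Clique number ω(G) = 3 (lower bound: χ ≥ ω).
The clique on [0, 6, 7] has size 3, forcing χ ≥ 3, and the coloring below uses 3 colors, so χ(G) = 3.
A valid 3-coloring: color 1: [0, 10]; color 2: [1, 7]; color 3: [4, 6].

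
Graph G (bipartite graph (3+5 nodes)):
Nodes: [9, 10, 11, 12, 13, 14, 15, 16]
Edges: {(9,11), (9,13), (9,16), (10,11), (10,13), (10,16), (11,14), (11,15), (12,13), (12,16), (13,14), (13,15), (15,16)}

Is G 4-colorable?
Yes, G is 4-colorable

A valid 4-coloring: color 1: [11, 13, 16]; color 2: [9, 10, 12, 14, 15].
(χ(G) = 2 ≤ 4.)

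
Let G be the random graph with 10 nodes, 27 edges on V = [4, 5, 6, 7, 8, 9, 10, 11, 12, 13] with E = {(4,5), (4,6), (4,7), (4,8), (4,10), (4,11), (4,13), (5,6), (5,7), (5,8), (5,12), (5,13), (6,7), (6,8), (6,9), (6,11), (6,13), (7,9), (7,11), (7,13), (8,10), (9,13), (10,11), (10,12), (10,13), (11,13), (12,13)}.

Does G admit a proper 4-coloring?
The clique on vertices [4, 6, 7, 11, 13] has size 5 > 4, so it alone needs 5 colors.

No, G is not 4-colorable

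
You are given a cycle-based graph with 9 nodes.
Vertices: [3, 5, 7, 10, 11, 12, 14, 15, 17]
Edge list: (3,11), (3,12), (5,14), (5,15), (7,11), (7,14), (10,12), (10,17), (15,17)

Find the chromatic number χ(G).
χ(G) = 3

Clique number ω(G) = 2 (lower bound: χ ≥ ω).
Odd cycle [15, 17, 10, 12, 3, 11, 7, 14, 5] needs 3 colors (χ ≥ 3).
The coloring below uses 3 colors, so χ(G) = 3.
A valid 3-coloring: color 1: [3, 10, 14, 15]; color 2: [5, 11, 12, 17]; color 3: [7].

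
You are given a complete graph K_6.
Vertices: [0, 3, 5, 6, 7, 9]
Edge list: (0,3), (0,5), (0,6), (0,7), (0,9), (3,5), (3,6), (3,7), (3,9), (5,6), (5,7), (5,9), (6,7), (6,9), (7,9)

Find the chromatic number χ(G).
Clique number ω(G) = 6 (lower bound: χ ≥ ω).
The clique on [0, 3, 5, 6, 7, 9] has size 6, forcing χ ≥ 6, and the coloring below uses 6 colors, so χ(G) = 6.
A valid 6-coloring: color 1: [7]; color 2: [6]; color 3: [5]; color 4: [0]; color 5: [9]; color 6: [3].

χ(G) = 6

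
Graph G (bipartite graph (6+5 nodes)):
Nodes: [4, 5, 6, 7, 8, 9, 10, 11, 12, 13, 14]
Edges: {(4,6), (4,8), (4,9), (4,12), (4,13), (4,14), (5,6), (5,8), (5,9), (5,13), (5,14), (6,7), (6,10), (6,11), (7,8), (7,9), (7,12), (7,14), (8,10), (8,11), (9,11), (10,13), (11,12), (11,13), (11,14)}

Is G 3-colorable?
Yes, G is 3-colorable

A valid 3-coloring: color 1: [4, 5, 7, 10, 11]; color 2: [6, 8, 9, 12, 13, 14].
(χ(G) = 2 ≤ 3.)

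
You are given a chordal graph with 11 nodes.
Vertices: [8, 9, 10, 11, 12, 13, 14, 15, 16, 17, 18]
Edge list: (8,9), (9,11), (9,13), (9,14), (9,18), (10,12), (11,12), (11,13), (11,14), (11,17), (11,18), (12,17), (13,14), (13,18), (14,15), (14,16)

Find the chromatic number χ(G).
χ(G) = 4

Clique number ω(G) = 4 (lower bound: χ ≥ ω).
The clique on [9, 11, 13, 18] has size 4, forcing χ ≥ 4, and the coloring below uses 4 colors, so χ(G) = 4.
A valid 4-coloring: color 1: [8, 10, 11, 15, 16]; color 2: [12, 14, 18]; color 3: [9, 17]; color 4: [13].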